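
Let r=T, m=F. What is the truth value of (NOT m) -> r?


Substitute r=T, m=F:
NOT m = T
(NOT m) -> r = T -> T = T

T


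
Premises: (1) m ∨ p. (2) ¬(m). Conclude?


Disjunctive syllogism: from (P ∨ Q) and ¬P, infer Q.
One disjunct, 'm', is ruled out; the other must hold.

p


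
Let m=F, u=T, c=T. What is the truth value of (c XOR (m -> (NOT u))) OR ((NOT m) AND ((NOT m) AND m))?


Substitute m=F, u=T, c=T:
NOT u = F
m -> (NOT u) = F -> F = T
c XOR (m -> (NOT u)) = T XOR T = F
NOT m = T
NOT m = T
(NOT m) AND m = T AND F = F
(NOT m) AND ((NOT m) AND m) = T AND F = F
(c XOR (m -> (NOT u))) OR ((NOT m) AND ((NOT m) AND m)) = F OR F = F

F


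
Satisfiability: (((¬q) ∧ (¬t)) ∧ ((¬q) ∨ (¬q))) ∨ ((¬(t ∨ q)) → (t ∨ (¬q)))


Search for a satisfying assignment over {q, t}.
Try q=F, t=F: the formula evaluates to T.
A satisfying assignment exists.

Satisfiable.


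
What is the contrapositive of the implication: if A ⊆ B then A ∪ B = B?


The contrapositive of (P → Q) is (¬Q → ¬P); it is logically equivalent to the original.
Here P = 'A ⊆ B' and Q = 'A ∪ B = B'.

If not (A ∪ B = B), then not (A ⊆ B).


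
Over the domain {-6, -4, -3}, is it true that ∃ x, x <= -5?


Evaluate the predicate on each element: -6:T, -4:F, -3:F.
Witness x = -6 satisfies the predicate.

T


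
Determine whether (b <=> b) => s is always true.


Build the truth table over {b, s}:
b | s | φ
---------
False | False | False
True | False | False
False | True | True
True | True | True
Counterexample at row 1: with b=False, s=False, the formula is False.

No, it is not a tautology.


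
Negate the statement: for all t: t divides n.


¬(for all x: φ) = there exists x: ¬φ, and ¬(there exists x: φ) = for all x: ¬φ.
Apply to the universal statement.

there exists t: NOT(t divides n)


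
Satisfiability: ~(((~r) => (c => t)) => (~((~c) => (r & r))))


Search for a satisfying assignment over {c, r, t}.
Try c=False, r=True, t=False: the formula evaluates to True.
A satisfying assignment exists.

Satisfiable.


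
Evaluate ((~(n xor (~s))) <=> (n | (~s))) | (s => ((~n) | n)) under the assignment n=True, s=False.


Substitute n=True, s=False:
~s = True
n xor (~s) = True xor True = False
~(n xor (~s)) = True
~s = True
n | (~s) = True | True = True
(~(n xor (~s))) <=> (n | (~s)) = True <=> True = True
~n = False
(~n) | n = False | True = True
s => ((~n) | n) = False => True = True
((~(n xor (~s))) <=> (n | (~s))) | (s => ((~n) | n)) = True | True = True

True


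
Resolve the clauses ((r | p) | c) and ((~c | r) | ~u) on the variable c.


The clauses contain complementary literals c and ~c.
Resolution eliminates this pair and disjoins the remaining literals (merging duplicates).

((p | r) | ~u)


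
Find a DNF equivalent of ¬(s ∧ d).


Step 1: Apply De Morgan: ¬(s ∧ d) = ¬s ∨ ¬d.

(¬s) ∨ (¬d)


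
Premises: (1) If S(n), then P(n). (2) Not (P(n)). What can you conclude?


Modus tollens: from (P → Q) and ¬Q, infer ¬P.
Q = 'P(n)' is denied; since P → Q, P must also fail.

Not (S(n)).


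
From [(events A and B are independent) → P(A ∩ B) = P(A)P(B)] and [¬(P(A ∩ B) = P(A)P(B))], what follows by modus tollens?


Modus tollens: from (P → Q) and ¬Q, infer ¬P.
Q = 'P(A ∩ B) = P(A)P(B)' is denied; since P → Q, P must also fail.

Not ((events A and B are independent)).


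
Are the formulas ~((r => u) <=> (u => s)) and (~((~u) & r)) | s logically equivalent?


Compare truth tables:
r | s | u | φ | ψ
-----------------
False | False | False | False | True
True | False | False | True | False
False | True | False | False | True
True | True | False | True | True
False | False | True | True | True
True | False | True | True | True
False | True | True | False | True
True | True | True | False | True
They differ at row 1 (r=False, s=False, u=False): φ=False but ψ=True.

No, they are not logically equivalent.


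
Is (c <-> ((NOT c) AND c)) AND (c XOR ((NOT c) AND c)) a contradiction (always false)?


Truth table over {c}:
c | φ
-----
F | F
T | F
Every row is false.

Yes, it is a contradiction.


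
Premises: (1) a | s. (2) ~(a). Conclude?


Disjunctive syllogism: from (P ∨ Q) and ¬P, infer Q.
One disjunct, 'a', is ruled out; the other must hold.

s


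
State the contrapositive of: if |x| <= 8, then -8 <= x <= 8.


The contrapositive of (P → Q) is (¬Q → ¬P); it is logically equivalent to the original.
Here P = '|x| <= 8' and Q = '-8 <= x <= 8'.

If not (-8 <= x <= 8), then not (|x| <= 8).


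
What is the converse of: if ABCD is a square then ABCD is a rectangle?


The converse of (P → Q) is (Q → P). It is not in general equivalent to the original.
Here P = 'ABCD is a square' and Q = 'ABCD is a rectangle'.

If ABCD is a rectangle, then ABCD is a square.


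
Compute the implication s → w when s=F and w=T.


Implication is false only when antecedent is true and consequent is false.
Substitute: s=F, w=T.
F → T evaluates to T.

T


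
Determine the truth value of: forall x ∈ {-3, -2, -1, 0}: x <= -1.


Evaluate the predicate on each element: -3:True, -2:True, -1:True, 0:False.
Counterexample x = 0 fails the predicate.

False


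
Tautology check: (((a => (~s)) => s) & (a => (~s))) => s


Build the truth table over {a, s}:
a | s | φ
---------
False | False | True
True | False | True
False | True | True
True | True | True
Every row evaluates to true.

Yes, it is a tautology.


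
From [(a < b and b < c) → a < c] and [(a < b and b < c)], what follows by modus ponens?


Modus ponens: from (P → Q) and P, infer Q.
P = '(a < b and b < c)' is asserted, and P → Q holds, so Q follows.

a < c.


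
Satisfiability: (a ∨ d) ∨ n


Search for a satisfying assignment over {a, d, n}.
Try a=T, d=F, n=F: the formula evaluates to T.
A satisfying assignment exists.

Satisfiable.


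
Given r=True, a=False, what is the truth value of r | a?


Disjunction is false only when both operands are false.
Substitute: r=True, a=False.
True | False evaluates to True.

True


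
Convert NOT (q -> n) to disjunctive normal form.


Step 1: Rewrite implication then negate: ¬(¬q ∨ n) = q ∧ ¬n.

q AND (NOT n)


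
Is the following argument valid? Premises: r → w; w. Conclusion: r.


This is affirming the consequent (fallacy). There exist truth assignments where the premises are all true but the conclusion is false.

Invalid.


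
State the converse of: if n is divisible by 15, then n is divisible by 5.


The converse of (P → Q) is (Q → P). It is not in general equivalent to the original.
Here P = 'n is divisible by 15' and Q = 'n is divisible by 5'.

If n is divisible by 5, then n is divisible by 15.


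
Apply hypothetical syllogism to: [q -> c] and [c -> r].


Hypothetical syllogism: from (P → Q) and (Q → R), infer (P → R).
Chain the two implications through the shared middle term 'c'.

q -> r


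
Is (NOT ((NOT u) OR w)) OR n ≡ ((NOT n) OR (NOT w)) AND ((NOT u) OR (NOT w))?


Compare truth tables:
n | u | w | φ | ψ
-----------------
F | F | F | F | T
T | F | F | T | T
F | T | F | T | T
T | T | F | T | T
F | F | T | F | T
T | F | T | T | F
F | T | T | F | F
T | T | T | T | F
They differ at row 1 (n=F, u=F, w=F): φ=F but ψ=T.

No, they are not logically equivalent.


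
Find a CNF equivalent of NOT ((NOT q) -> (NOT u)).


Step 1: Rewrite (¬q) → (¬u) as ¬(¬q) ∨ (¬u).
Step 2: Negate: ¬(¬(¬q) ∨ (¬u)) = (¬q) ∧ ¬(¬u) (De Morgan + double negation).
Step 3: Eliminate any double negations (¬¬X = X).

(NOT q) AND u


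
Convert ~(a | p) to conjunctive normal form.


Step 1: Apply De Morgan: ¬(a ∨ p) = ¬a ∧ ¬p.

(~a) & (~p)


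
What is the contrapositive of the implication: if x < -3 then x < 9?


The contrapositive of (P → Q) is (¬Q → ¬P); it is logically equivalent to the original.
Here P = 'x < -3' and Q = 'x < 9'.

If not (x < 9), then not (x < -3).


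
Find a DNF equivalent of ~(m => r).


Step 1: Rewrite implication then negate: ¬(¬m ∨ r) = m ∧ ¬r.

m & (~r)


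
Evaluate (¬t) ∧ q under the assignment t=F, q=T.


Substitute t=F, q=T:
¬t = T
(¬t) ∧ q = T ∧ T = T

T


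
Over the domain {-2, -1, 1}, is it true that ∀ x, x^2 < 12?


Evaluate the predicate on each element: -2:T, -1:T, 1:T.
Every element satisfies the predicate.

T


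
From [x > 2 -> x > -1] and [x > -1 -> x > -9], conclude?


Hypothetical syllogism: from (P → Q) and (Q → R), infer (P → R).
Chain the two implications through the shared middle term 'x > -1'.

x > 2 -> x > -9


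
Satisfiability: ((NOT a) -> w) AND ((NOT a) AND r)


Search for a satisfying assignment over {a, r, w}.
Try a=F, r=T, w=T: the formula evaluates to T.
A satisfying assignment exists.

Satisfiable.


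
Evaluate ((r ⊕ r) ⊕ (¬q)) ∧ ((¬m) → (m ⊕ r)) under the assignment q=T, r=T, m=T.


Substitute q=T, r=T, m=T:
r ⊕ r = T ⊕ T = F
¬q = F
(r ⊕ r) ⊕ (¬q) = F ⊕ F = F
¬m = F
m ⊕ r = T ⊕ T = F
(¬m) → (m ⊕ r) = F → F = T
((r ⊕ r) ⊕ (¬q)) ∧ ((¬m) → (m ⊕ r)) = F ∧ T = F

F


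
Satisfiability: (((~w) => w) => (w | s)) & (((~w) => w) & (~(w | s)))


Check all 4 assignments over {s, w}:
s | w | φ
---------
False | False | False
True | False | False
False | True | False
True | True | False
No assignment makes the formula true.

Unsatisfiable.


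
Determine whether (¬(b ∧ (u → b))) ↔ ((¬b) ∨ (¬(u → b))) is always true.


Build the truth table over {b, u}:
b | u | φ
---------
F | F | T
T | F | T
F | T | T
T | T | T
Every row evaluates to true.

Yes, it is a tautology.


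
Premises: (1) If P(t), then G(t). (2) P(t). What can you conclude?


Modus ponens: from (P → Q) and P, infer Q.
P = 'P(t)' is asserted, and P → Q holds, so Q follows.

G(t).


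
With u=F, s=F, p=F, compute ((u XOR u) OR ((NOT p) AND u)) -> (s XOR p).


Substitute u=F, s=F, p=F:
u XOR u = F XOR F = F
NOT p = T
(NOT p) AND u = T AND F = F
(u XOR u) OR ((NOT p) AND u) = F OR F = F
s XOR p = F XOR F = F
((u XOR u) OR ((NOT p) AND u)) -> (s XOR p) = F -> F = T

T


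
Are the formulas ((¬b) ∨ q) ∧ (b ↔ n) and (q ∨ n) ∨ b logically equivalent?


Compare truth tables:
b | n | q | φ | ψ
-----------------
F | F | F | T | F
T | F | F | F | T
F | T | F | F | T
T | T | F | F | T
F | F | T | T | T
T | F | T | F | T
F | T | T | F | T
T | T | T | T | T
They differ at row 1 (b=F, n=F, q=F): φ=T but ψ=F.

No, they are not logically equivalent.


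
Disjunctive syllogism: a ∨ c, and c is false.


Disjunctive syllogism: from (P ∨ Q) and ¬P, infer Q.
One disjunct, 'c', is ruled out; the other must hold.

a


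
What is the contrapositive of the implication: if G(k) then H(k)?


The contrapositive of (P → Q) is (¬Q → ¬P); it is logically equivalent to the original.
Here P = 'G(k)' and Q = 'H(k)'.

If not (H(k)), then not (G(k)).


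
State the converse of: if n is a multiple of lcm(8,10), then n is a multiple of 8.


The converse of (P → Q) is (Q → P). It is not in general equivalent to the original.
Here P = 'n is a multiple of lcm(8,10)' and Q = 'n is a multiple of 8'.

If n is a multiple of 8, then n is a multiple of lcm(8,10).


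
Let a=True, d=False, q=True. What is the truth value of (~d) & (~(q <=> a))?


Substitute a=True, d=False, q=True:
~d = True
q <=> a = True <=> True = True
~(q <=> a) = False
(~d) & (~(q <=> a)) = True & False = False

False


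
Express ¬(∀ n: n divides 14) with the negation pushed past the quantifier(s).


¬(∀ x: φ) = ∃ x: ¬φ, and ¬(∃ x: φ) = ∀ x: ¬φ.
Apply to the universal statement.

∃ n: ¬(n divides 14)


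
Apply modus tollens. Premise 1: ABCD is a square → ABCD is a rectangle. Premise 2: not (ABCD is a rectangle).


Modus tollens: from (P → Q) and ¬Q, infer ¬P.
Q = 'ABCD is a rectangle' is denied; since P → Q, P must also fail.

Not (ABCD is a square).


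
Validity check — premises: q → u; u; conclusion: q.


This is affirming the consequent (fallacy). There exist truth assignments where the premises are all true but the conclusion is false.

Invalid.


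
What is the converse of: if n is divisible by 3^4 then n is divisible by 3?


The converse of (P → Q) is (Q → P). It is not in general equivalent to the original.
Here P = 'n is divisible by 3^4' and Q = 'n is divisible by 3'.

If n is divisible by 3, then n is divisible by 3^4.


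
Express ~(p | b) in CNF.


Step 1: Apply De Morgan: ¬(p ∨ b) = ¬p ∧ ¬b.

(~p) & (~b)


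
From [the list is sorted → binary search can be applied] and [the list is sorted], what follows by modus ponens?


Modus ponens: from (P → Q) and P, infer Q.
P = 'the list is sorted' is asserted, and P → Q holds, so Q follows.

binary search can be applied.


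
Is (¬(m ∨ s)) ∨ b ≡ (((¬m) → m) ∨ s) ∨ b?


Compare truth tables:
b | m | s | φ | ψ
-----------------
F | F | F | T | F
T | F | F | T | T
F | T | F | F | T
T | T | F | T | T
F | F | T | F | T
T | F | T | T | T
F | T | T | F | T
T | T | T | T | T
They differ at row 1 (b=F, m=F, s=F): φ=T but ψ=F.

No, they are not logically equivalent.


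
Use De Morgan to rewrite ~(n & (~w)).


De Morgan: the negation of a conjunction is the disjunction of the negations.
Distribute ~ across &, flipping it to |, and negate each literal.

(~n) | w


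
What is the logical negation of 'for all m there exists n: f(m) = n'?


Negation flips each quantifier (∀↔∃) and negates the inner predicate.
¬(for all m there exists n: φ) = there exists m for all n: ¬φ.

there exists m for all n: NOT(f(m) = n)


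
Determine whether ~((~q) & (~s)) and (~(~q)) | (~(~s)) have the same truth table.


Compare truth tables:
q | s | φ | ψ
-------------
False | False | False | False
True | False | True | True
False | True | True | True
True | True | True | True
The columns φ and ψ agree on every row.

Yes, they are logically equivalent.


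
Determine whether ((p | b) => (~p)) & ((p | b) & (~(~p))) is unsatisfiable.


Truth table over {b, p}:
b | p | φ
---------
False | False | False
True | False | False
False | True | False
True | True | False
Every row is false.

Yes, it is a contradiction.


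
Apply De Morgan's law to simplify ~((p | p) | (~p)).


De Morgan: the negation of a disjunction is the conjunction of the negations.
Distribute ~ across |, flipping it to &, and negate each literal.

((~p) & (~p)) & p


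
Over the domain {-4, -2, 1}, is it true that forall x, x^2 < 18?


Evaluate the predicate on each element: -4:True, -2:True, 1:True.
Every element satisfies the predicate.

True


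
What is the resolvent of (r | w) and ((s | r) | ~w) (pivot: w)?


The clauses contain complementary literals w and ~w.
Resolution eliminates this pair and disjoins the remaining literals (merging duplicates).

(r | s)


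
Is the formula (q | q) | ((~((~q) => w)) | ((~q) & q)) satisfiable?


Search for a satisfying assignment over {q, w}.
Try q=False, w=False: the formula evaluates to True.
A satisfying assignment exists.

Satisfiable.


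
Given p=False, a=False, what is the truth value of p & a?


Conjunction is true only when both operands are true.
Substitute: p=False, a=False.
False & False evaluates to False.

False


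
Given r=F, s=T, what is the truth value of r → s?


Implication is false only when antecedent is true and consequent is false.
Substitute: r=F, s=T.
F → T evaluates to T.

T


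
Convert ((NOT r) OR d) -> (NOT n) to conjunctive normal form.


Step 1: Rewrite as ¬((¬r) ∨ d) ∨ (¬n) = (¬(¬r) ∧ ¬d) ∨ (¬n).
Step 2: Distribute ∨ over ∧.
Step 3: Eliminate any double negations (¬¬X = X).

(r OR (NOT n)) AND ((NOT d) OR (NOT n))


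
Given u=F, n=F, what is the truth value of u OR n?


Disjunction is false only when both operands are false.
Substitute: u=F, n=F.
F OR F evaluates to F.

F


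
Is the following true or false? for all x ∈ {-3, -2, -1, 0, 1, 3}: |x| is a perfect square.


Evaluate the predicate on each element: -3:F, -2:F, -1:T, 0:T, 1:T, 3:F.
Counterexample x = -3 fails the predicate.

F


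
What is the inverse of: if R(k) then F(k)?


The inverse of (P → Q) is (¬P → ¬Q). It is equivalent to the converse, not to the original.
Here P = 'R(k)' and Q = 'F(k)'.

If not (R(k)), then not (F(k)).


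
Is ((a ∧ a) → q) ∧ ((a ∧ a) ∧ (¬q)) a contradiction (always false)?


Truth table over {a, q}:
a | q | φ
---------
F | F | F
T | F | F
F | T | F
T | T | F
Every row is false.

Yes, it is a contradiction.


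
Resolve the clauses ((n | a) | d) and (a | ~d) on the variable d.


The clauses contain complementary literals d and ~d.
Resolution eliminates this pair and disjoins the remaining literals (merging duplicates).

(a | n)


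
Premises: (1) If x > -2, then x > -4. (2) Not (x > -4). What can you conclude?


Modus tollens: from (P → Q) and ¬Q, infer ¬P.
Q = 'x > -4' is denied; since P → Q, P must also fail.

Not (x > -2).


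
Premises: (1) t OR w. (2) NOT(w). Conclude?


Disjunctive syllogism: from (P ∨ Q) and ¬P, infer Q.
One disjunct, 'w', is ruled out; the other must hold.

t


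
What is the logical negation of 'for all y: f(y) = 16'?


¬(for all x: φ) = there exists x: ¬φ, and ¬(there exists x: φ) = for all x: ¬φ.
Apply to the universal statement.

there exists y: NOT(f(y) = 16)


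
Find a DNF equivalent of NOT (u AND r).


Step 1: Apply De Morgan: ¬(u ∧ r) = ¬u ∨ ¬r.

(NOT u) OR (NOT r)


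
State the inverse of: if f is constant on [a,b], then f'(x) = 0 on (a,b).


The inverse of (P → Q) is (¬P → ¬Q). It is equivalent to the converse, not to the original.
Here P = 'f is constant on [a,b]' and Q = 'f'(x) = 0 on (a,b)'.

If not (f is constant on [a,b]), then not (f'(x) = 0 on (a,b)).


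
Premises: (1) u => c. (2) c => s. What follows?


Hypothetical syllogism: from (P → Q) and (Q → R), infer (P → R).
Chain the two implications through the shared middle term 'c'.

u => s


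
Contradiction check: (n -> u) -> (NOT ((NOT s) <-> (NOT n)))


Truth table over {n, s, u}:
n | s | u | φ
-------------
F | F | F | F
T | F | F | T
F | T | F | T
T | T | F | T
F | F | T | F
T | F | T | T
F | T | T | T
T | T | T | F
Satisfying assignment at row 2: n=T, s=F, u=F gives T.

No, it is not a contradiction.


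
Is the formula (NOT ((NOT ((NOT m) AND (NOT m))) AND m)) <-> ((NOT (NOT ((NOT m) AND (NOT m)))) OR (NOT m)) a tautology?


Build the truth table over {m}:
m | φ
-----
F | T
T | T
Every row evaluates to true.

Yes, it is a tautology.


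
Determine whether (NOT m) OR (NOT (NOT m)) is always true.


Build the truth table over {m}:
m | φ
-----
F | T
T | T
Every row evaluates to true.

Yes, it is a tautology.


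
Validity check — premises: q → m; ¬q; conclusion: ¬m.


This is denying the antecedent (fallacy). There exist truth assignments where the premises are all true but the conclusion is false.

Invalid.


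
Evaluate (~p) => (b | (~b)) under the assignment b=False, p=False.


Substitute b=False, p=False:
~p = True
~b = True
b | (~b) = False | True = True
(~p) => (b | (~b)) = True => True = True

True


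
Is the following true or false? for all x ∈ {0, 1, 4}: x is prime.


Evaluate the predicate on each element: 0:F, 1:F, 4:F.
Counterexample x = 0 fails the predicate.

F


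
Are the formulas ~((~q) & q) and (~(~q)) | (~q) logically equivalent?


Compare truth tables:
q | φ | ψ
---------
False | True | True
True | True | True
The columns φ and ψ agree on every row.

Yes, they are logically equivalent.


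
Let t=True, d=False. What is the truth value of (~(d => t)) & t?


Substitute t=True, d=False:
d => t = False => True = True
~(d => t) = False
(~(d => t)) & t = False & True = False

False


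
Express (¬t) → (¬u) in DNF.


Step 1: Rewrite (¬t) → (¬u) as ¬(¬t) ∨ (¬u).
Step 2: Eliminate any double negations (¬¬X = X).

t ∨ (¬u)


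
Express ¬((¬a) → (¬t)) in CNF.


Step 1: Rewrite (¬a) → (¬t) as ¬(¬a) ∨ (¬t).
Step 2: Negate: ¬(¬(¬a) ∨ (¬t)) = (¬a) ∧ ¬(¬t) (De Morgan + double negation).
Step 3: Eliminate any double negations (¬¬X = X).

(¬a) ∧ t


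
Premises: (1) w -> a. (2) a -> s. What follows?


Hypothetical syllogism: from (P → Q) and (Q → R), infer (P → R).
Chain the two implications through the shared middle term 'a'.

w -> s


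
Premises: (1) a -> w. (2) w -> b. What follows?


Hypothetical syllogism: from (P → Q) and (Q → R), infer (P → R).
Chain the two implications through the shared middle term 'w'.

a -> b


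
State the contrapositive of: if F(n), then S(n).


The contrapositive of (P → Q) is (¬Q → ¬P); it is logically equivalent to the original.
Here P = 'F(n)' and Q = 'S(n)'.

If not (S(n)), then not (F(n)).


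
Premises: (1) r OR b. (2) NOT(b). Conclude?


Disjunctive syllogism: from (P ∨ Q) and ¬P, infer Q.
One disjunct, 'b', is ruled out; the other must hold.

r


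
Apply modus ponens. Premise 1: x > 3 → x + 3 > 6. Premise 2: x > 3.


Modus ponens: from (P → Q) and P, infer Q.
P = 'x > 3' is asserted, and P → Q holds, so Q follows.

x + 3 > 6.


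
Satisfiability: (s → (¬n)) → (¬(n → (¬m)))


Search for a satisfying assignment over {m, n, s}.
Try m=T, n=T, s=F: the formula evaluates to T.
A satisfying assignment exists.

Satisfiable.


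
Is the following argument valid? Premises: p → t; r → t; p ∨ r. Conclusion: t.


This matches the form of proof by cases: the conclusion follows in every model of the premises.

Valid.


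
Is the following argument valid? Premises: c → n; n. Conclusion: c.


This is affirming the consequent (fallacy). There exist truth assignments where the premises are all true but the conclusion is false.

Invalid.


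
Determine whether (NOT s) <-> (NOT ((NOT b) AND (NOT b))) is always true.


Build the truth table over {b, s}:
b | s | φ
---------
F | F | F
T | F | T
F | T | T
T | T | F
Counterexample at row 1: with b=F, s=F, the formula is F.

No, it is not a tautology.


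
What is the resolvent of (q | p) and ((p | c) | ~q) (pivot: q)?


The clauses contain complementary literals q and ~q.
Resolution eliminates this pair and disjoins the remaining literals (merging duplicates).

(p | c)


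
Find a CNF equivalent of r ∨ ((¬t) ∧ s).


Step 1: Distribute ∨ over ∧: r ∨ ((¬t) ∧ s) = (r ∨ (¬t)) ∧ (r ∨ s).

(r ∨ (¬t)) ∧ (r ∨ s)


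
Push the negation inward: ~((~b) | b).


De Morgan: the negation of a disjunction is the conjunction of the negations.
Distribute ~ across |, flipping it to &, and negate each literal.

b & (~b)


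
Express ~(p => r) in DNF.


Step 1: Rewrite implication then negate: ¬(¬p ∨ r) = p ∧ ¬r.

p & (~r)


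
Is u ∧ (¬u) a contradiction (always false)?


Truth table over {u}:
u | φ
-----
F | F
T | F
Every row is false.

Yes, it is a contradiction.


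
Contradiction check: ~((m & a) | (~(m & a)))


Truth table over {a, m}:
a | m | φ
---------
False | False | False
True | False | False
False | True | False
True | True | False
Every row is false.

Yes, it is a contradiction.


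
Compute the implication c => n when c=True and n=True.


Implication is false only when antecedent is true and consequent is false.
Substitute: c=True, n=True.
True => True evaluates to True.

True


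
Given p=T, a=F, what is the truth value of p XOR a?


Exclusive or is true when exactly one operand is true.
Substitute: p=T, a=F.
T XOR F evaluates to T.

T


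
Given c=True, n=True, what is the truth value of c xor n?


Exclusive or is true when exactly one operand is true.
Substitute: c=True, n=True.
True xor True evaluates to False.

False


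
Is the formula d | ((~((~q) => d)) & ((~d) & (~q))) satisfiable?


Search for a satisfying assignment over {d, q}.
Try d=False, q=False: the formula evaluates to True.
A satisfying assignment exists.

Satisfiable.


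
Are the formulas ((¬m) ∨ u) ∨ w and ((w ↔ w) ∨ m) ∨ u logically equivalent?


Compare truth tables:
m | u | w | φ | ψ
-----------------
F | F | F | T | T
T | F | F | F | T
F | T | F | T | T
T | T | F | T | T
F | F | T | T | T
T | F | T | T | T
F | T | T | T | T
T | T | T | T | T
They differ at row 2 (m=T, u=F, w=F): φ=F but ψ=T.

No, they are not logically equivalent.


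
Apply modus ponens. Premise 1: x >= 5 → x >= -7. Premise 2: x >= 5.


Modus ponens: from (P → Q) and P, infer Q.
P = 'x >= 5' is asserted, and P → Q holds, so Q follows.

x >= -7.


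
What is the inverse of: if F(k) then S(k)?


The inverse of (P → Q) is (¬P → ¬Q). It is equivalent to the converse, not to the original.
Here P = 'F(k)' and Q = 'S(k)'.

If not (F(k)), then not (S(k)).


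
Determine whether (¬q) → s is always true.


Build the truth table over {q, s}:
q | s | φ
---------
F | F | F
T | F | T
F | T | T
T | T | T
Counterexample at row 1: with q=F, s=F, the formula is F.

No, it is not a tautology.


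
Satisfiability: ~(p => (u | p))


Check all 4 assignments over {p, u}:
p | u | φ
---------
False | False | False
True | False | False
False | True | False
True | True | False
No assignment makes the formula true.

Unsatisfiable.


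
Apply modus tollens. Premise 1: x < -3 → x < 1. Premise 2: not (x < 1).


Modus tollens: from (P → Q) and ¬Q, infer ¬P.
Q = 'x < 1' is denied; since P → Q, P must also fail.

Not (x < -3).


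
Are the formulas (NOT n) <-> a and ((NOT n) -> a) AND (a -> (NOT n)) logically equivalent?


Compare truth tables:
a | n | φ | ψ
-------------
F | F | F | F
T | F | T | T
F | T | T | T
T | T | F | F
The columns φ and ψ agree on every row.

Yes, they are logically equivalent.


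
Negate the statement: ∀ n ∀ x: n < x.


Negation flips each quantifier (∀↔∃) and negates the inner predicate.
¬(∀ n ∀ x: φ) = ∃ n ∃ x: ¬φ.

∃ n ∃ x: ¬(n < x)


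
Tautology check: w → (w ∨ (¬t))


Build the truth table over {t, w}:
t | w | φ
---------
F | F | T
T | F | T
F | T | T
T | T | T
Every row evaluates to true.

Yes, it is a tautology.


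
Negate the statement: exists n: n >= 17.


¬(forall x: φ) = exists x: ¬φ, and ¬(exists x: φ) = forall x: ¬φ.
Apply to the existential statement.

forall n: ~(n >= 17)


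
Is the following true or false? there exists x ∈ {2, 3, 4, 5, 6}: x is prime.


Evaluate the predicate on each element: 2:T, 3:T, 4:F, 5:T, 6:F.
Witness x = 2 satisfies the predicate.

T


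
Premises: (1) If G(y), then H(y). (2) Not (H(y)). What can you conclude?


Modus tollens: from (P → Q) and ¬Q, infer ¬P.
Q = 'H(y)' is denied; since P → Q, P must also fail.

Not (G(y)).


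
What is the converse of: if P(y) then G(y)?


The converse of (P → Q) is (Q → P). It is not in general equivalent to the original.
Here P = 'P(y)' and Q = 'G(y)'.

If G(y), then P(y).


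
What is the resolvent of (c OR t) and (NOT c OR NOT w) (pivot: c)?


The clauses contain complementary literals c and NOTc.
Resolution eliminates this pair and disjoins the remaining literals (merging duplicates).

(t OR NOT w)


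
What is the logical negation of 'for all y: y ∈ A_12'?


¬(for all x: φ) = there exists x: ¬φ, and ¬(there exists x: φ) = for all x: ¬φ.
Apply to the universal statement.

there exists y: NOT(y ∈ A_12)


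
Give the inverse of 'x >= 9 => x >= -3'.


The inverse of (P → Q) is (¬P → ¬Q). It is equivalent to the converse, not to the original.
Here P = 'x >= 9' and Q = 'x >= -3'.

If not (x >= 9), then not (x >= -3).


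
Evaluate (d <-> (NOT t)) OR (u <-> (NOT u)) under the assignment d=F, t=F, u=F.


Substitute d=F, t=F, u=F:
NOT t = T
d <-> (NOT t) = F <-> T = F
NOT u = T
u <-> (NOT u) = F <-> T = F
(d <-> (NOT t)) OR (u <-> (NOT u)) = F OR F = F

F


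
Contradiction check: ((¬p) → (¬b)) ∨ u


Truth table over {b, p, u}:
b | p | u | φ
-------------
F | F | F | T
T | F | F | F
F | T | F | T
T | T | F | T
F | F | T | T
T | F | T | T
F | T | T | T
T | T | T | T
Satisfying assignment at row 1: b=F, p=F, u=F gives T.

No, it is not a contradiction.


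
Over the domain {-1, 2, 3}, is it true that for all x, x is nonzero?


Evaluate the predicate on each element: -1:T, 2:T, 3:T.
Every element satisfies the predicate.

T


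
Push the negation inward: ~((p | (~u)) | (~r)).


De Morgan: the negation of a disjunction is the conjunction of the negations.
Distribute ~ across |, flipping it to &, and negate each literal.

((~p) & u) & r


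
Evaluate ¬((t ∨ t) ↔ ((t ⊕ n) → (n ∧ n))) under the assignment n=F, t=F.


Substitute n=F, t=F:
t ∨ t = F ∨ F = F
t ⊕ n = F ⊕ F = F
n ∧ n = F ∧ F = F
(t ⊕ n) → (n ∧ n) = F → F = T
(t ∨ t) ↔ ((t ⊕ n) → (n ∧ n)) = F ↔ T = F
¬((t ∨ t) ↔ ((t ⊕ n) → (n ∧ n))) = T

T


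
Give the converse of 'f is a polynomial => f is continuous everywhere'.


The converse of (P → Q) is (Q → P). It is not in general equivalent to the original.
Here P = 'f is a polynomial' and Q = 'f is continuous everywhere'.

If f is continuous everywhere, then f is a polynomial.


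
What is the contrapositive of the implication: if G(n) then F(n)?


The contrapositive of (P → Q) is (¬Q → ¬P); it is logically equivalent to the original.
Here P = 'G(n)' and Q = 'F(n)'.

If not (F(n)), then not (G(n)).


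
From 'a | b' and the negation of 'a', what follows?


Disjunctive syllogism: from (P ∨ Q) and ¬P, infer Q.
One disjunct, 'a', is ruled out; the other must hold.

b


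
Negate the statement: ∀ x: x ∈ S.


¬(∀ x: φ) = ∃ x: ¬φ, and ¬(∃ x: φ) = ∀ x: ¬φ.
Apply to the universal statement.

∃ x: ¬(x ∈ S)


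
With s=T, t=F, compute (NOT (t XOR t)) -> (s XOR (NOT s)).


Substitute s=T, t=F:
t XOR t = F XOR F = F
NOT (t XOR t) = T
NOT s = F
s XOR (NOT s) = T XOR F = T
(NOT (t XOR t)) -> (s XOR (NOT s)) = T -> T = T

T


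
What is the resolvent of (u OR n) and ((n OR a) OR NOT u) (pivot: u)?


The clauses contain complementary literals u and NOTu.
Resolution eliminates this pair and disjoins the remaining literals (merging duplicates).

(n OR a)


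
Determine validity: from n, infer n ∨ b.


This matches the form of disjunction introduction: the conclusion follows in every model of the premises.

Valid.


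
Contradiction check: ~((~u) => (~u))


Truth table over {u}:
u | φ
-----
False | False
True | False
Every row is false.

Yes, it is a contradiction.


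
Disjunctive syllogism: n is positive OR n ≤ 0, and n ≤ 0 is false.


Disjunctive syllogism: from (P ∨ Q) and ¬P, infer Q.
One disjunct, 'n ≤ 0', is ruled out; the other must hold.

n is positive


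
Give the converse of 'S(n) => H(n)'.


The converse of (P → Q) is (Q → P). It is not in general equivalent to the original.
Here P = 'S(n)' and Q = 'H(n)'.

If H(n), then S(n).


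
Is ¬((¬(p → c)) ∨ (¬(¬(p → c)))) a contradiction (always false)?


Truth table over {c, p}:
c | p | φ
---------
F | F | F
T | F | F
F | T | F
T | T | F
Every row is false.

Yes, it is a contradiction.


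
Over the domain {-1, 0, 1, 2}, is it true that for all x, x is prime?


Evaluate the predicate on each element: -1:F, 0:F, 1:F, 2:T.
Counterexample x = -1 fails the predicate.

F


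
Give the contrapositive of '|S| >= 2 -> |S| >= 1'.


The contrapositive of (P → Q) is (¬Q → ¬P); it is logically equivalent to the original.
Here P = '|S| >= 2' and Q = '|S| >= 1'.

If not (|S| >= 1), then not (|S| >= 2).


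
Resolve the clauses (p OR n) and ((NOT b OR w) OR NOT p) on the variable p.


The clauses contain complementary literals p and NOTp.
Resolution eliminates this pair and disjoins the remaining literals (merging duplicates).

((n OR NOT b) OR w)


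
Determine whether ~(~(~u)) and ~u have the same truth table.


Compare truth tables:
u | φ | ψ
---------
False | True | True
True | False | False
The columns φ and ψ agree on every row.

Yes, they are logically equivalent.


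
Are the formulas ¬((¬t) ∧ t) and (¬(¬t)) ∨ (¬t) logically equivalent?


Compare truth tables:
t | φ | ψ
---------
F | T | T
T | T | T
The columns φ and ψ agree on every row.

Yes, they are logically equivalent.


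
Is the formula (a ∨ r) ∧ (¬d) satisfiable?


Search for a satisfying assignment over {a, d, r}.
Try a=T, d=F, r=F: the formula evaluates to T.
A satisfying assignment exists.

Satisfiable.


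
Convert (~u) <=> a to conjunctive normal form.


Step 1: Rewrite (¬u) ↔ a as ((¬u) → a) ∧ (a → (¬u)).
Step 2: Rewrite each implication as a disjunction.
Step 3: Eliminate any double negations (¬¬X = X).

(u | a) & ((~a) | (~u))


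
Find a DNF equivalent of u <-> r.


Step 1: u ↔ r is true exactly when both agree: (u ∧ r) ∨ (¬u ∧ ¬r).

(u AND r) OR ((NOT u) AND (NOT r))


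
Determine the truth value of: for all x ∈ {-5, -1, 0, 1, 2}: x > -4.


Evaluate the predicate on each element: -5:F, -1:T, 0:T, 1:T, 2:T.
Counterexample x = -5 fails the predicate.

F


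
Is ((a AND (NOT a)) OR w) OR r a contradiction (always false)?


Truth table over {a, r, w}:
a | r | w | φ
-------------
F | F | F | F
T | F | F | F
F | T | F | T
T | T | F | T
F | F | T | T
T | F | T | T
F | T | T | T
T | T | T | T
Satisfying assignment at row 3: a=F, r=T, w=F gives T.

No, it is not a contradiction.


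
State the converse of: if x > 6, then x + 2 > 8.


The converse of (P → Q) is (Q → P). It is not in general equivalent to the original.
Here P = 'x > 6' and Q = 'x + 2 > 8'.

If x + 2 > 8, then x > 6.


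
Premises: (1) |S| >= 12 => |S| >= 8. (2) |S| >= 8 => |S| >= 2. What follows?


Hypothetical syllogism: from (P → Q) and (Q → R), infer (P → R).
Chain the two implications through the shared middle term '|S| >= 8'.

|S| >= 12 => |S| >= 2


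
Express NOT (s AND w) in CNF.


Step 1: Apply De Morgan: ¬(s ∧ w) = ¬s ∨ ¬w.

(NOT s) OR (NOT w)


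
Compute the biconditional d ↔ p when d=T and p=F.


Biconditional is true when both operands have the same truth value.
Substitute: d=T, p=F.
T ↔ F evaluates to F.

F


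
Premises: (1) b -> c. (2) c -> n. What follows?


Hypothetical syllogism: from (P → Q) and (Q → R), infer (P → R).
Chain the two implications through the shared middle term 'c'.

b -> n


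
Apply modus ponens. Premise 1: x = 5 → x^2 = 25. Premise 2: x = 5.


Modus ponens: from (P → Q) and P, infer Q.
P = 'x = 5' is asserted, and P → Q holds, so Q follows.

x^2 = 25.


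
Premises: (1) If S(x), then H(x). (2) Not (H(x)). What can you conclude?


Modus tollens: from (P → Q) and ¬Q, infer ¬P.
Q = 'H(x)' is denied; since P → Q, P must also fail.

Not (S(x)).


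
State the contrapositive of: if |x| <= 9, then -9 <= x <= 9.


The contrapositive of (P → Q) is (¬Q → ¬P); it is logically equivalent to the original.
Here P = '|x| <= 9' and Q = '-9 <= x <= 9'.

If not (-9 <= x <= 9), then not (|x| <= 9).


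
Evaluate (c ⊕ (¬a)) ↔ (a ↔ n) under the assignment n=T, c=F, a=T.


Substitute n=T, c=F, a=T:
¬a = F
c ⊕ (¬a) = F ⊕ F = F
a ↔ n = T ↔ T = T
(c ⊕ (¬a)) ↔ (a ↔ n) = F ↔ T = F

F


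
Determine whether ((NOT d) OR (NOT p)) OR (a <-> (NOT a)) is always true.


Build the truth table over {a, d, p}:
a | d | p | φ
-------------
F | F | F | T
T | F | F | T
F | T | F | T
T | T | F | T
F | F | T | T
T | F | T | T
F | T | T | F
T | T | T | F
Counterexample at row 7: with a=F, d=T, p=T, the formula is F.

No, it is not a tautology.


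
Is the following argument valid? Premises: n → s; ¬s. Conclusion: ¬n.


This matches the form of modus tollens: the conclusion follows in every model of the premises.

Valid.


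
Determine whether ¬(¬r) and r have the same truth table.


Compare truth tables:
r | φ | ψ
---------
F | F | F
T | T | T
The columns φ and ψ agree on every row.

Yes, they are logically equivalent.


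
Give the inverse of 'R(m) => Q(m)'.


The inverse of (P → Q) is (¬P → ¬Q). It is equivalent to the converse, not to the original.
Here P = 'R(m)' and Q = 'Q(m)'.

If not (R(m)), then not (Q(m)).


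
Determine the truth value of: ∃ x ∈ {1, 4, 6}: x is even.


Evaluate the predicate on each element: 1:F, 4:T, 6:T.
Witness x = 4 satisfies the predicate.

T


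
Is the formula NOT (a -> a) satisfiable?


Check all 2 assignments over {a}:
a | φ
-----
F | F
T | F
No assignment makes the formula true.

Unsatisfiable.


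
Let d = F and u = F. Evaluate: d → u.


Implication is false only when antecedent is true and consequent is false.
Substitute: d=F, u=F.
F → F evaluates to T.

T


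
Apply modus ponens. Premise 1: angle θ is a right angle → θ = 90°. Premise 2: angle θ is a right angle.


Modus ponens: from (P → Q) and P, infer Q.
P = 'angle θ is a right angle' is asserted, and P → Q holds, so Q follows.

θ = 90°.


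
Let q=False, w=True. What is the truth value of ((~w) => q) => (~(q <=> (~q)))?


Substitute q=False, w=True:
~w = False
(~w) => q = False => False = True
~q = True
q <=> (~q) = False <=> True = False
~(q <=> (~q)) = True
((~w) => q) => (~(q <=> (~q))) = True => True = True

True


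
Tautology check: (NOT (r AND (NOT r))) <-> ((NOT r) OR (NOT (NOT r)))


Build the truth table over {r}:
r | φ
-----
F | T
T | T
Every row evaluates to true.

Yes, it is a tautology.


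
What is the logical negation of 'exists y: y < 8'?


¬(forall x: φ) = exists x: ¬φ, and ¬(exists x: φ) = forall x: ¬φ.
Apply to the existential statement.

forall y: ~(y < 8)


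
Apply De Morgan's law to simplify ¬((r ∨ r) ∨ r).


De Morgan: the negation of a disjunction is the conjunction of the negations.
Distribute ¬ across ∨, flipping it to ∧, and negate each literal.

((¬r) ∧ (¬r)) ∧ (¬r)


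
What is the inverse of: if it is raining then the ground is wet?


The inverse of (P → Q) is (¬P → ¬Q). It is equivalent to the converse, not to the original.
Here P = 'it is raining' and Q = 'the ground is wet'.

If not (it is raining), then not (the ground is wet).


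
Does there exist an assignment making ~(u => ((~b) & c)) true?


Search for a satisfying assignment over {b, c, u}.
Try b=False, c=False, u=True: the formula evaluates to True.
A satisfying assignment exists.

Satisfiable.


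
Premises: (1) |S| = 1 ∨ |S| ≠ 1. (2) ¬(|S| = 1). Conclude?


Disjunctive syllogism: from (P ∨ Q) and ¬P, infer Q.
One disjunct, '|S| = 1', is ruled out; the other must hold.

|S| ≠ 1


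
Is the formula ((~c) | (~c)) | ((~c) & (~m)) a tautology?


Build the truth table over {c, m}:
c | m | φ
---------
False | False | True
True | False | False
False | True | True
True | True | False
Counterexample at row 2: with c=True, m=False, the formula is False.

No, it is not a tautology.


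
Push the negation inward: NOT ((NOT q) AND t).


De Morgan: the negation of a conjunction is the disjunction of the negations.
Distribute NOT across AND, flipping it to OR, and negate each literal.

q OR (NOT t)


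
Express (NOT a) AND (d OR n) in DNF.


Step 1: Distribute ∧ over ∨: (¬a) ∧ (d ∨ n) = ((¬a) ∧ d) ∨ ((¬a) ∧ n).

((NOT a) AND d) OR ((NOT a) AND n)
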